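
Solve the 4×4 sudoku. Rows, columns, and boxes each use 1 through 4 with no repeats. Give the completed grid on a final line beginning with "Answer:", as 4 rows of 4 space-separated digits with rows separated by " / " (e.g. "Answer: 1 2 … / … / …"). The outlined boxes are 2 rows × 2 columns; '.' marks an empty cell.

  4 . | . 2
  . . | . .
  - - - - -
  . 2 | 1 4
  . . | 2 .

Step 1. [r1c2∈{1,3}] r1c2 is the only open cell in row 1 admitting 1. So r1c2=1.
Step 2. [r2c2∈{3}] r2c2's peers cover all but 3. So r2c2=3.
Step 3. [r4c4∈{3}] nothing but 3 survives at r4c4, so r4c4=3.
Step 4. [r3c1∈{3}] nothing but 3 survives at r3c1. So r3c1=3.
Step 5. [r2c4∈{1}] r2c4's peers cover all but 1, so r2c4=1.
Step 6. [r4c2∈{4}] nothing but 4 survives at r4c2. So r4c2=4.
Step 7. [r4c1∈{1}] only 1 remains possible at r4c1 ⇒ r4c1=1.
Step 8. [r2c1∈{2}] r2c1's peers cover all but 2, so r2c1=2.
Step 9. [r2c3∈{4}] r2c3 has the single candidate 4. So r2c3=4.
Step 10. [r1c3∈{3}] only 3 remains possible at r1c3, so r1c3=3.

Answer: 4 1 3 2 / 2 3 4 1 / 3 2 1 4 / 1 4 2 3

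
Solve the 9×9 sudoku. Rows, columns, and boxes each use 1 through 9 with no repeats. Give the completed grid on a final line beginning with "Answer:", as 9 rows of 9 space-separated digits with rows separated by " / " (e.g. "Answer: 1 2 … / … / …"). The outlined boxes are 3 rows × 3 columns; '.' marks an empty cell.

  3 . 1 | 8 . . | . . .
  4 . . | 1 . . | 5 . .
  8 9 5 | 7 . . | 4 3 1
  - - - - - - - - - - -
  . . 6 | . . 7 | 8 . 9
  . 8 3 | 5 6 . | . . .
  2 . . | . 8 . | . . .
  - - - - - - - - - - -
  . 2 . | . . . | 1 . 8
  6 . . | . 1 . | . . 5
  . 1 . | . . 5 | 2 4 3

Step 1. [r5c7∈{7}] r5c7 has the single candidate 7, so r5c7=7.
Step 2. [r7c8∈{6,7,9}] r7c8 is the only open cell in box 9 admitting 6, so r7c8=6.
Step 3. [r3c5∈{2}] r3c5 has the single candidate 2 ⇒ r3c5=2.
Step 4. [r8c8∈{7,9}] across box 9, 7 lands solely at r8c8 ⇒ r8c8=7.
Step 5. [r8c6∈{2,3,4,8,9}] in col 6, 8 fits only at r8c6. So r8c6=8.
Step 6. [r5c6∈{1,2,4,9}] in col 6, 2 fits only at r5c6, so r5c6=2.
Step 7. [r5c1∈{1,9}] r5c1 is the only open cell in row 5 admitting 9. So r5c1=9.
Step 8. [r6c6∈{1,3,4,9}] across col 6, 1 lands solely at r6c6 ⇒ r6c6=1.
Step 9. [r6c4∈{3,4,9}] row 6 places 9 nowhere but r6c4 ⇒ r6c4=9.
Step 10. [r9c1∈{7}] r9c1 has the single candidate 7 ⇒ r9c1=7.
Step 11. [r9c5∈{9}] r9c5 has the single candidate 9 ⇒ r9c5=9.
Step 12. [r4c8∈{1,2,5}] r4c8 is the only open cell in row 4 admitting 2, so r4c8=2.
Step 13. [r2c5∈{3}] r2c5 has the single candidate 3 ⇒ r2c5=3.
Step 14. [r4c5∈{4}] r4c5's peers cover all but 4. So r4c5=4.
Step 15. [r1c9∈{2,6,7}] 2 has one home in row 1: r1c9, so r1c9=2.
Step 16. [r1c2∈{6,7}] in row 1, 7 fits only at r1c2. So r1c2=7.
Step 17. [r7c6∈{3,4}] col 6 places 3 nowhere but r7c6, so r7c6=3.
Step 18. [r1c8∈{9}] r1c8's peers cover all but 9 ⇒ r1c8=9.
Step 19. [r1c7∈{6}] nothing but 6 survives at r1c7, so r1c7=6.
Step 20. [r7c4∈{4}] r7c4 is down to just 4 ⇒ r7c4=4.
Step 21. [r4c2∈{5}] r4c2 has the single candidate 5, so r4c2=5.
Step 22. [r6c2∈{4}] r6c2's peers cover all but 4, so r6c2=4.
Step 23. [r3c6∈{6}] r3c6's peers cover all but 6 ⇒ r3c6=6.
Step 24. [r8c3∈{4,9}] across row 8, 4 lands solely at r8c3, so r8c3=4.
Step 25. [r8c7∈{9}] r8c7's peers cover all but 9. So r8c7=9.
Step 26. [r9c4∈{6}] nothing but 6 survives at r9c4, so r9c4=6.
Step 27. [r5c9∈{4}] nothing but 4 survives at r5c9, so r5c9=4.
Step 28. [r8c2∈{3}] r8c2 is down to just 3 ⇒ r8c2=3.
Step 29. [r4c4∈{3}] only 3 remains possible at r4c4, so r4c4=3.
Step 30. [r9c3∈{8}] r9c3 has the single candidate 8, so r9c3=8.
Step 31. [r6c9∈{6}] r6c9 has the single candidate 6 ⇒ r6c9=6.
Step 32. [r7c1∈{5}] r7c1 is down to just 5, so r7c1=5.
Step 33. [r1c6∈{4}] only 4 remains possible at r1c6, so r1c6=4.
Step 34. [r2c8∈{8}] r2c8 is down to just 8 ⇒ r2c8=8.
Step 35. [r2c2∈{6}] r2c2's peers cover all but 6. So r2c2=6.
Step 36. [r5c8∈{1}] r5c8 is down to just 1 ⇒ r5c8=1.
Step 37. [r1c5∈{5}] only 5 remains possible at r1c5, so r1c5=5.
Step 38. [r7c3∈{9}] r7c3 is down to just 9, so r7c3=9.
Step 39. [r2c9∈{7}] r2c9 has the single candidate 7, so r2c9=7.
Step 40. [r6c8∈{5}] nothing but 5 survives at r6c8, so r6c8=5.
Step 41. [r6c3∈{7}] r6c3's peers cover all but 7 ⇒ r6c3=7.
Step 42. [r7c5∈{7}] only 7 remains possible at r7c5, so r7c5=7.
Step 43. [r8c4∈{2}] only 2 remains possible at r8c4. So r8c4=2.
Step 44. [r2c6∈{9}] r2c6 has the single candidate 9, so r2c6=9.
Step 45. [r4c1∈{1}] nothing but 1 survives at r4c1, so r4c1=1.
Step 46. [r6c7∈{3}] only 3 remains possible at r6c7, so r6c7=3.
Step 47. [r2c3∈{2}] nothing but 2 survives at r2c3, so r2c3=2.

Answer: 3 7 1 8 5 4 6 9 2 / 4 6 2 1 3 9 5 8 7 / 8 9 5 7 2 6 4 3 1 / 1 5 6 3 4 7 8 2 9 / 9 8 3 5 6 2 7 1 4 / 2 4 7 9 8 1 3 5 6 / 5 2 9 4 7 3 1 6 8 / 6 3 4 2 1 8 9 7 5 / 7 1 8 6 9 5 2 4 3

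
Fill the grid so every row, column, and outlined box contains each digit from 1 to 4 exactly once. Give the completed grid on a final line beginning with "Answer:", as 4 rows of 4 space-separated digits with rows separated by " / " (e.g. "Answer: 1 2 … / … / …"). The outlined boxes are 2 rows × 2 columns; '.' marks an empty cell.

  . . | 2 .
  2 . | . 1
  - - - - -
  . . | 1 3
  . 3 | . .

Step 1. [r2c2∈{4}] r2c2 is down to just 4 ⇒ r2c2=4.
Step 2. [r4c3∈{4}] only 4 remains possible at r4c3. So r4c3=4.
Step 3. [r1c2∈{1}] r1c2's peers cover all but 1 ⇒ r1c2=1.
Step 4. [r4c4∈{2}] r4c4 is down to just 2, so r4c4=2.
Step 5. [r4c1∈{1}] nothing but 1 survives at r4c1. So r4c1=1.
Step 6. [r1c1∈{3}] r1c1's peers cover all but 3, so r1c1=3.
Step 7. [r3c1∈{4}] nothing but 4 survives at r3c1 ⇒ r3c1=4.
Step 8. [r2c3∈{3}] nothing but 3 survives at r2c3 ⇒ r2c3=3.
Step 9. [r3c2∈{2}] r3c2's peers cover all but 2, so r3c2=2.
Step 10. [r1c4∈{4}] r1c4 is down to just 4 ⇒ r1c4=4.

Answer: 3 1 2 4 / 2 4 3 1 / 4 2 1 3 / 1 3 4 2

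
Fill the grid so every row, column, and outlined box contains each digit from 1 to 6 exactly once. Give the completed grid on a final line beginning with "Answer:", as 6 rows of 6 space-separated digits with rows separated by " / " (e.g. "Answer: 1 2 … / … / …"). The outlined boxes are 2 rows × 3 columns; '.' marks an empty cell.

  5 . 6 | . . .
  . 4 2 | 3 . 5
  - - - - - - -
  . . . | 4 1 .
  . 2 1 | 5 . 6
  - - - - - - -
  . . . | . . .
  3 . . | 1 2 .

Step 1. [r5c5∈{3,4,5,6}] r5c5 is the only open cell in col 5 admitting 5, so r5c5=5.
Step 2. [r6c2∈{5,6}] in row 6, 6 fits only at r6c2. So r6c2=6.
Step 3. [r6c6∈{4}] nothing but 4 survives at r6c6. So r6c6=4.
Step 4. [r3c3∈{3,5}] r3c3 is the only open cell in col 3 admitting 3 ⇒ r3c3=3.
Step 5. [r2c1∈{1}] only 1 remains possible at r2c1, so r2c1=1.
Step 6. [r1c4∈{2}] nothing but 2 survives at r1c4 ⇒ r1c4=2.
Step 7. [r5c3∈{4}] nothing but 4 survives at r5c3 ⇒ r5c3=4.
Step 8. [r1c2∈{3}] r1c2 is down to just 3. So r1c2=3.
Step 9. [r2c5∈{6}] r2c5 is down to just 6. So r2c5=6.
Step 10. [r5c2∈{1}] r5c2's peers cover all but 1. So r5c2=1.
Step 11. [r4c1∈{4}] r4c1 has the single candidate 4 ⇒ r4c1=4.
Step 12. [r3c2∈{5}] r3c2 has the single candidate 5. So r3c2=5.
Step 13. [r4c5∈{3}] r4c5's peers cover all but 3, so r4c5=3.
Step 14. [r1c6∈{1}] only 1 remains possible at r1c6, so r1c6=1.
Step 15. [r3c1∈{6}] only 6 remains possible at r3c1. So r3c1=6.
Step 16. [r1c5∈{4}] nothing but 4 survives at r1c5, so r1c5=4.
Step 17. [r3c6∈{2}] nothing but 2 survives at r3c6, so r3c6=2.
Step 18. [r5c1∈{2}] r5c1 is down to just 2, so r5c1=2.
Step 19. [r5c6∈{3}] r5c6 is down to just 3, so r5c6=3.
Step 20. [r6c3∈{5}] nothing but 5 survives at r6c3 ⇒ r6c3=5.
Step 21. [r5c4∈{6}] r5c4 is down to just 6, so r5c4=6.

Answer: 5 3 6 2 4 1 / 1 4 2 3 6 5 / 6 5 3 4 1 2 / 4 2 1 5 3 6 / 2 1 4 6 5 3 / 3 6 5 1 2 4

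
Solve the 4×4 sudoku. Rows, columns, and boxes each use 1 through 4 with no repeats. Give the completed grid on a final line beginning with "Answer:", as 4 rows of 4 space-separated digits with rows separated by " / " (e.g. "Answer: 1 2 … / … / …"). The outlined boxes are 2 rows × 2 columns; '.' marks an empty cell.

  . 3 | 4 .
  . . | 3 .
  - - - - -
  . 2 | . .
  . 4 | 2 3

Step 1. [r4c1∈{1}] r4c1 is down to just 1, so r4c1=1.
Step 2. [r1c4∈{1,2}] r1c4 is the only open cell in row 1 admitting 1 ⇒ r1c4=1.
Step 3. [r2c1∈{2,4}] in row 2, 4 fits only at r2c1. So r2c1=4.
Step 4. [r3c3∈{1}] r3c3 has the single candidate 1 ⇒ r3c3=1.
Step 5. [r3c4∈{4}] r3c4's peers cover all but 4. So r3c4=4.
Step 6. [r1c1∈{2}] r1c1 is down to just 2 ⇒ r1c1=2.
Step 7. [r2c4∈{2}] r2c4 has the single candidate 2. So r2c4=2.
Step 8. [r2c2∈{1}] nothing but 1 survives at r2c2, so r2c2=1.
Step 9. [r3c1∈{3}] r3c1 has the single candidate 3 ⇒ r3c1=3.

Answer: 2 3 4 1 / 4 1 3 2 / 3 2 1 4 / 1 4 2 3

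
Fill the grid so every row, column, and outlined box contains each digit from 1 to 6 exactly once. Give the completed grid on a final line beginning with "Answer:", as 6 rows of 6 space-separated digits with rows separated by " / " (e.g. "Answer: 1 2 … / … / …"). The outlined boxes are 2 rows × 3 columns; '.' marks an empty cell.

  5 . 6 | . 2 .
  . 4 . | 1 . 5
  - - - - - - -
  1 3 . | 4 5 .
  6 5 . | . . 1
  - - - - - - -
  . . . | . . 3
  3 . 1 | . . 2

Step 1. [r3c3∈{2}] r3c3 is down to just 2. So r3c3=2.
Step 2. [r2c5∈{3,6}] r2c5 is the only open cell in row 2 admitting 6 ⇒ r2c5=6.
Step 3. [r5c1∈{2,4}] r5c1 is the only open cell in col 1 admitting 4 ⇒ r5c1=4.
Step 4. [r6c2∈{6}] r6c2's peers cover all but 6. So r6c2=6.
Step 5. [r4c4∈{2,3}] across row 4, 2 lands solely at r4c4. So r4c4=2.
Step 6. [r5c3∈{5}] nothing but 5 survives at r5c3. So r5c3=5.
Step 7. [r2c1∈{2}] r2c1 is down to just 2. So r2c1=2.
Step 8. [r5c2∈{2}] only 2 remains possible at r5c2, so r5c2=2.
Step 9. [r1c4∈{3}] r1c4 has the single candidate 3. So r1c4=3.
Step 10. [r5c4∈{6}] r5c4's peers cover all but 6 ⇒ r5c4=6.
Step 11. [r4c5∈{3}] only 3 remains possible at r4c5 ⇒ r4c5=3.
Step 12. [r5c5∈{1}] r5c5 is down to just 1 ⇒ r5c5=1.
Step 13. [r1c2∈{1}] r1c2 has the single candidate 1. So r1c2=1.
Step 14. [r6c4∈{5}] r6c4's peers cover all but 5. So r6c4=5.
Step 15. [r2c3∈{3}] only 3 remains possible at r2c3 ⇒ r2c3=3.
Step 16. [r1c6∈{4}] only 4 remains possible at r1c6. So r1c6=4.
Step 17. [r3c6∈{6}] r3c6's peers cover all but 6, so r3c6=6.
Step 18. [r4c3∈{4}] nothing but 4 survives at r4c3, so r4c3=4.
Step 19. [r6c5∈{4}] r6c5's peers cover all but 4 ⇒ r6c5=4.

Answer: 5 1 6 3 2 4 / 2 4 3 1 6 5 / 1 3 2 4 5 6 / 6 5 4 2 3 1 / 4 2 5 6 1 3 / 3 6 1 5 4 2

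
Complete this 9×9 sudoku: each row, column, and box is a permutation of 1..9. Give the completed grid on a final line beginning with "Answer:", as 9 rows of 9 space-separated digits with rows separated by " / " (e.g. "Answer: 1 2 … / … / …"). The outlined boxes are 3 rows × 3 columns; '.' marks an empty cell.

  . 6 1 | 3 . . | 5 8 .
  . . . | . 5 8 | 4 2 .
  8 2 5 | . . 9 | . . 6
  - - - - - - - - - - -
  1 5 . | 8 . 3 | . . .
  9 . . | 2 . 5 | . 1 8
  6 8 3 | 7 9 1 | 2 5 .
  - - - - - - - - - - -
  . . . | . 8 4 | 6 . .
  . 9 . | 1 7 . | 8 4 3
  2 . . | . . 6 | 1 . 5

Step 1. [r7c3∈{7}] only 7 remains possible at r7c3, so r7c3=7.
Step 2. [r1c9∈{7,9}] across row 1, 9 lands solely at r1c9 ⇒ r1c9=9.
Step 3. [r5c3∈{4}] nothing but 4 survives at r5c3, so r5c3=4.
Step 4. [r4c5∈{4,6}] across box 5, 4 lands solely at r4c5, so r4c5=4.
Step 5. [r4c9∈{7}] nothing but 7 survives at r4c9 ⇒ r4c9=7.
Step 6. [r7c8∈{9}] nothing but 9 survives at r7c8. So r7c8=9.
Step 7. [r3c8∈{3,7}] 3 has one home in col 8: r3c8. So r3c8=3.
Step 8. [r1c6∈{2,7}] col 6 places 7 nowhere but r1c6 ⇒ r1c6=7.
Step 9. [r2c1∈{3,7}] 7 has one home in col 1: r2c1 ⇒ r2c1=7.
Step 10. [r7c1∈{3,5}] col 1 places 3 nowhere but r7c1, so r7c1=3.
Step 11. [r3c5∈{1}] only 1 remains possible at r3c5. So r3c5=1.
Step 12. [r6c9∈{4}] nothing but 4 survives at r6c9. So r6c9=4.
Step 13. [r8c6∈{2}] r8c6 has the single candidate 2, so r8c6=2.
Step 14. [r7c9∈{2}] only 2 remains possible at r7c9, so r7c9=2.
Step 15. [r9c2∈{4}] nothing but 4 survives at r9c2. So r9c2=4.
Step 16. [r8c1∈{5}] r8c1's peers cover all but 5, so r8c1=5.
Step 17. [r4c7∈{9}] r4c7 is down to just 9, so r4c7=9.
Step 18. [r2c4∈{6}] r2c4's peers cover all but 6 ⇒ r2c4=6.
Step 19. [r5c5∈{6}] only 6 remains possible at r5c5, so r5c5=6.
Step 20. [r2c2∈{3}] r2c2's peers cover all but 3. So r2c2=3.
Step 21. [r3c7∈{7}] only 7 remains possible at r3c7, so r3c7=7.
Step 22. [r9c4∈{9}] nothing but 9 survives at r9c4. So r9c4=9.
Step 23. [r8c3∈{6}] r8c3 is down to just 6, so r8c3=6.
Step 24. [r1c5∈{2}] nothing but 2 survives at r1c5, so r1c5=2.
Step 25. [r2c9∈{1}] r2c9 has the single candidate 1, so r2c9=1.
Step 26. [r3c4∈{4}] r3c4's peers cover all but 4 ⇒ r3c4=4.
Step 27. [r4c8∈{6}] r4c8's peers cover all but 6. So r4c8=6.
Step 28. [r9c8∈{7}] r9c8 has the single candidate 7 ⇒ r9c8=7.
Step 29. [r2c3∈{9}] r2c3 has the single candidate 9 ⇒ r2c3=9.
Step 30. [r4c3∈{2}] r4c3's peers cover all but 2. So r4c3=2.
Step 31. [r9c5∈{3}] nothing but 3 survives at r9c5. So r9c5=3.
Step 32. [r5c7∈{3}] nothing but 3 survives at r5c7. So r5c7=3.
Step 33. [r9c3∈{8}] only 8 remains possible at r9c3, so r9c3=8.
Step 34. [r7c2∈{1}] r7c2 has the single candidate 1, so r7c2=1.
Step 35. [r5c2∈{7}] r5c2 is down to just 7. So r5c2=7.
Step 36. [r1c1∈{4}] nothing but 4 survives at r1c1 ⇒ r1c1=4.
Step 37. [r7c4∈{5}] r7c4 is down to just 5 ⇒ r7c4=5.

Answer: 4 6 1 3 2 7 5 8 9 / 7 3 9 6 5 8 4 2 1 / 8 2 5 4 1 9 7 3 6 / 1 5 2 8 4 3 9 6 7 / 9 7 4 2 6 5 3 1 8 / 6 8 3 7 9 1 2 5 4 / 3 1 7 5 8 4 6 9 2 / 5 9 6 1 7 2 8 4 3 / 2 4 8 9 3 6 1 7 5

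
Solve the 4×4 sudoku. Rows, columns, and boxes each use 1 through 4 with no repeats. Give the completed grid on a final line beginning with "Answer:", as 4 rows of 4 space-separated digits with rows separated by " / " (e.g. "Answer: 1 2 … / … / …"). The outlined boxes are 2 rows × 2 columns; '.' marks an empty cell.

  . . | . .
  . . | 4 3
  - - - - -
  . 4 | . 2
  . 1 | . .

Step 1. [r3c1∈{3}] nothing but 3 survives at r3c1 ⇒ r3c1=3.
Step 2. [r1c3∈{1,2}] r1c3 is the only open cell in col 3 admitting 2 ⇒ r1c3=2.
Step 3. [r2c1∈{1,2}] row 2 places 1 nowhere but r2c1, so r2c1=1.
Step 4. [r4c3∈{3}] r4c3 has the single candidate 3. So r4c3=3.
Step 5. [r1c2∈{3}] nothing but 3 survives at r1c2. So r1c2=3.
Step 6. [r4c4∈{4}] r4c4's peers cover all but 4 ⇒ r4c4=4.
Step 7. [r4c1∈{2}] r4c1's peers cover all but 2. So r4c1=2.
Step 8. [r3c3∈{1}] r3c3's peers cover all but 1, so r3c3=1.
Step 9. [r1c1∈{4}] only 4 remains possible at r1c1. So r1c1=4.
Step 10. [r1c4∈{1}] r1c4's peers cover all but 1, so r1c4=1.
Step 11. [r2c2∈{2}] nothing but 2 survives at r2c2, so r2c2=2.

Answer: 4 3 2 1 / 1 2 4 3 / 3 4 1 2 / 2 1 3 4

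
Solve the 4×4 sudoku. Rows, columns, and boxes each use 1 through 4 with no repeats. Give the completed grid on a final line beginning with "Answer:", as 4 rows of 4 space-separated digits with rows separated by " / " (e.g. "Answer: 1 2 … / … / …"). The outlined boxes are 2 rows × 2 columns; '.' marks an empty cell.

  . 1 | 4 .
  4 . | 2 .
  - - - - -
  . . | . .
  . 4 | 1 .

Step 1. [r1c4∈{3}] r1c4 has the single candidate 3. So r1c4=3.
Step 2. [r3c2∈{2,3}] in col 2, 2 fits only at r3c2. So r3c2=2.
Step 3. [r4c1∈{3}] r4c1's peers cover all but 3. So r4c1=3.
Step 4. [r2c4∈{1}] r2c4 is down to just 1 ⇒ r2c4=1.
Step 5. [r3c3∈{3}] r3c3 is down to just 3, so r3c3=3.
Step 6. [r2c2∈{3}] r2c2 is down to just 3 ⇒ r2c2=3.
Step 7. [r3c4∈{4}] r3c4 is down to just 4. So r3c4=4.
Step 8. [r4c4∈{2}] only 2 remains possible at r4c4, so r4c4=2.
Step 9. [r1c1∈{2}] r1c1 has the single candidate 2. So r1c1=2.
Step 10. [r3c1∈{1}] only 1 remains possible at r3c1, so r3c1=1.

Answer: 2 1 4 3 / 4 3 2 1 / 1 2 3 4 / 3 4 1 2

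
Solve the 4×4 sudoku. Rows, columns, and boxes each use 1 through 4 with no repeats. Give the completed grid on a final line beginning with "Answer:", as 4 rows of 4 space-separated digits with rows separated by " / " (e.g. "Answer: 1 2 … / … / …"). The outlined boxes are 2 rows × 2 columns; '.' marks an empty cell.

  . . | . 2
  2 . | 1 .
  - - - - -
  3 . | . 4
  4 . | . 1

Step 1. [r4c3∈{2,3}] 3 has one home in row 4: r4c3, so r4c3=3.
Step 2. [r1c2∈{1,3,4}] 3 has one home in row 1: r1c2 ⇒ r1c2=3.
Step 3. [r4c2∈{2}] nothing but 2 survives at r4c2. So r4c2=2.
Step 4. [r3c3∈{2}] r3c3 is down to just 2, so r3c3=2.
Step 5. [r3c2∈{1}] nothing but 1 survives at r3c2. So r3c2=1.
Step 6. [r1c3∈{4}] r1c3's peers cover all but 4 ⇒ r1c3=4.
Step 7. [r2c4∈{3}] only 3 remains possible at r2c4, so r2c4=3.
Step 8. [r2c2∈{4}] nothing but 4 survives at r2c2. So r2c2=4.
Step 9. [r1c1∈{1}] only 1 remains possible at r1c1 ⇒ r1c1=1.

Answer: 1 3 4 2 / 2 4 1 3 / 3 1 2 4 / 4 2 3 1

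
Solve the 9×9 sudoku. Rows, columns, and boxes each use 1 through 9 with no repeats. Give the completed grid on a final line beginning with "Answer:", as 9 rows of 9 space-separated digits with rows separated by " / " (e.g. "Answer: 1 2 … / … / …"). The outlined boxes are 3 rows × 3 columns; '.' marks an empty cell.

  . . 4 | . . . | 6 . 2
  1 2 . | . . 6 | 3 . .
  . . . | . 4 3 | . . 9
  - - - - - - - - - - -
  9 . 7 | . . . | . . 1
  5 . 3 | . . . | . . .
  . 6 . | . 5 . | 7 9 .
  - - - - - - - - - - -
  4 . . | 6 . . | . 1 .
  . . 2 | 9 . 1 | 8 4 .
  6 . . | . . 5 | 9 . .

Step 1. [r3c4∈{1,2,5,7,8}] row 3 places 2 nowhere but r3c4. So r3c4=2.
Step 2. [r9c4∈{3,4,7,8}] r9c4 is the only open cell in row 9 admitting 4, so r9c4=4.
Step 3. [r2c9∈{4,5,7,8}] across row 2, 4 lands solely at r2c9. So r2c9=4.
Step 4. [r8c9∈{3,5,6,7}] row 8 places 6 nowhere but r8c9, so r8c9=6.
Step 5. [r5c9∈{8}] r5c9 is down to just 8 ⇒ r5c9=8.
Step 6. [r8c2∈{3,5,7}] row 8 places 5 nowhere but r8c2. So r8c2=5.
Step 7. [r6c6∈{2,4,8}] row 6 places 4 nowhere but r6c6 ⇒ r6c6=4.
Step 8. [r6c9∈{3}] r6c9's peers cover all but 3, so r6c9=3.
Step 9. [r9c8∈{2,3,7}] r9c8 is the only open cell in col 8 admitting 3 ⇒ r9c8=3.
Step 10. [r9c5∈{2,7,8}] row 9 places 2 nowhere but r9c5 ⇒ r9c5=2.
Step 11. [r7c7∈{2,5}] across row 7, 2 lands solely at r7c7 ⇒ r7c7=2.
Step 12. [r4c4∈{3,8}] 3 has one home in col 4: r4c4, so r4c4=3.
Step 13. [r5c7∈{4}] r5c7 is down to just 4, so r5c7=4.
Step 14. [r5c2∈{1}] r5c2 is down to just 1. So r5c2=1.
Step 15. [r6c3∈{8}] r6c3's peers cover all but 8 ⇒ r6c3=8.
Step 16. [r1c5∈{1,7,8,9}] 1 has one home in col 5: r1c5 ⇒ r1c5=1.
Step 17. [r5c4∈{7}] r5c4 is down to just 7, so r5c4=7.
Step 18. [r9c2∈{7,8}] across row 9, 8 lands solely at r9c2 ⇒ r9c2=8.
Step 19. [r3c2∈{7}] r3c2 has the single candidate 7. So r3c2=7.
Step 20. [r4c7∈{5}] r4c7's peers cover all but 5. So r4c7=5.
Step 21. [r3c1∈{8}] only 8 remains possible at r3c1 ⇒ r3c1=8.
Step 22. [r3c8∈{5}] r3c8's peers cover all but 5 ⇒ r3c8=5.
Step 23. [r8c1∈{3,7}] across col 1, 7 lands solely at r8c1. So r8c1=7.
Step 24. [r7c2∈{3,9}] in box 7, 3 fits only at r7c2, so r7c2=3.
Step 25. [r2c3∈{5,9}] in col 3, 5 fits only at r2c3. So r2c3=5.
Step 26. [r2c4∈{8}] nothing but 8 survives at r2c4 ⇒ r2c4=8.
Step 27. [r2c5∈{7,9}] row 2 places 9 nowhere but r2c5, so r2c5=9.
Step 28. [r7c5∈{7,8}] col 5 places 7 nowhere but r7c5, so r7c5=7.
Step 29. [r5c5∈{6}] r5c5 has the single candidate 6. So r5c5=6.
Step 30. [r5c8∈{2}] only 2 remains possible at r5c8 ⇒ r5c8=2.
Step 31. [r7c6∈{8}] r7c6 is down to just 8 ⇒ r7c6=8.
Step 32. [r1c8∈{7,8}] r1c8 is the only open cell in row 1 admitting 8, so r1c8=8.
Step 33. [r7c9∈{5}] r7c9 is down to just 5 ⇒ r7c9=5.
Step 34. [r6c1∈{2}] r6c1's peers cover all but 2 ⇒ r6c1=2.
Step 35. [r9c3∈{1}] nothing but 1 survives at r9c3 ⇒ r9c3=1.
Step 36. [r1c4∈{5}] nothing but 5 survives at r1c4 ⇒ r1c4=5.
Step 37. [r1c2∈{9}] nothing but 9 survives at r1c2. So r1c2=9.
Step 38. [r4c6∈{2}] r4c6's peers cover all but 2, so r4c6=2.
Step 39. [r6c4∈{1}] r6c4 has the single candidate 1, so r6c4=1.
Step 40. [r8c5∈{3}] r8c5 has the single candidate 3 ⇒ r8c5=3.
Step 41. [r5c6∈{9}] r5c6 is down to just 9 ⇒ r5c6=9.
Step 42. [r4c2∈{4}] nothing but 4 survives at r4c2. So r4c2=4.
Step 43. [r3c7∈{1}] r3c7 is down to just 1 ⇒ r3c7=1.
Step 44. [r2c8∈{7}] nothing but 7 survives at r2c8 ⇒ r2c8=7.
Step 45. [r1c1∈{3}] nothing but 3 survives at r1c1 ⇒ r1c1=3.
Step 46. [r1c6∈{7}] r1c6's peers cover all but 7. So r1c6=7.
Step 47. [r3c3∈{6}] r3c3 has the single candidate 6 ⇒ r3c3=6.
Step 48. [r4c8∈{6}] nothing but 6 survives at r4c8 ⇒ r4c8=6.
Step 49. [r9c9∈{7}] nothing but 7 survives at r9c9, so r9c9=7.
Step 50. [r4c5∈{8}] r4c5 is down to just 8 ⇒ r4c5=8.
Step 51. [r7c3∈{9}] r7c3 is down to just 9, so r7c3=9.

Answer: 3 9 4 5 1 7 6 8 2 / 1 2 5 8 9 6 3 7 4 / 8 7 6 2 4 3 1 5 9 / 9 4 7 3 8 2 5 6 1 / 5 1 3 7 6 9 4 2 8 / 2 6 8 1 5 4 7 9 3 / 4 3 9 6 7 8 2 1 5 / 7 5 2 9 3 1 8 4 6 / 6 8 1 4 2 5 9 3 7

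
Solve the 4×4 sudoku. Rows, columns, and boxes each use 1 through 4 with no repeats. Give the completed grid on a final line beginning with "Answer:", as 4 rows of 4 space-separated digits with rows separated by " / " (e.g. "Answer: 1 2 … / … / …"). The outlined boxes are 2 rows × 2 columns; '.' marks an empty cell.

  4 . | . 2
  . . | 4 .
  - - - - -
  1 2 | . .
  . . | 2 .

Step 1. [r4c1∈{3}] r4c1's peers cover all but 3. So r4c1=3.
Step 2. [r1c3∈{1,3}] in col 3, 1 fits only at r1c3, so r1c3=1.
Step 3. [r3c4∈{3,4}] in row 3, 4 fits only at r3c4. So r3c4=4.
Step 4. [r2c4∈{3}] only 3 remains possible at r2c4. So r2c4=3.
Step 5. [r4c2∈{4}] r4c2 has the single candidate 4 ⇒ r4c2=4.
Step 6. [r2c2∈{1}] nothing but 1 survives at r2c2, so r2c2=1.
Step 7. [r1c2∈{3}] r1c2's peers cover all but 3, so r1c2=3.
Step 8. [r3c3∈{3}] r3c3 is down to just 3, so r3c3=3.
Step 9. [r4c4∈{1}] r4c4's peers cover all but 1, so r4c4=1.
Step 10. [r2c1∈{2}] r2c1 has the single candidate 2. So r2c1=2.

Answer: 4 3 1 2 / 2 1 4 3 / 1 2 3 4 / 3 4 2 1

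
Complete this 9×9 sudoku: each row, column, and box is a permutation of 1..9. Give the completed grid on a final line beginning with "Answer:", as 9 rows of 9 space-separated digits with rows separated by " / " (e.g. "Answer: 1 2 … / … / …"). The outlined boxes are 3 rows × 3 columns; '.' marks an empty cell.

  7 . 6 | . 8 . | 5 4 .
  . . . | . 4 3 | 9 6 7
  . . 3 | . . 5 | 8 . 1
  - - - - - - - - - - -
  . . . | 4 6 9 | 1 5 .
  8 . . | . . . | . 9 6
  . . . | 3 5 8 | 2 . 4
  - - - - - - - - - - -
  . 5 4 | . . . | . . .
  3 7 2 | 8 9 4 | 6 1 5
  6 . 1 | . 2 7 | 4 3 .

Step 1. [r3c8∈{2}] r3c8 has the single candidate 2 ⇒ r3c8=2.
Step 2. [r7c1∈{9}] r7c1's peers cover all but 9. So r7c1=9.
Step 3. [r5c2∈{1,2,3,4}] 4 has one home in row 5: r5c2, so r5c2=4.
Step 4. [r3c2∈{9}] r3c2 has the single candidate 9. So r3c2=9.
Step 5. [r6c8∈{7}] r6c8 is down to just 7 ⇒ r6c8=7.
Step 6. [r2c1∈{1,2,5}] in col 1, 5 fits only at r2c1, so r2c1=5.
Step 7. [r4c9∈{3,8}] across row 4, 8 lands solely at r4c9. So r4c9=8.
Step 8. [r1c4∈{1,2,9}] row 1 places 9 nowhere but r1c4. So r1c4=9.
Step 9. [r7c6∈{1,6}] across col 6, 6 lands solely at r7c6 ⇒ r7c6=6.
Step 10. [r7c4∈{1}] r7c4 is down to just 1, so r7c4=1.
Step 11. [r2c2∈{1,2,8}] r2c2 is the only open cell in row 2 admitting 1 ⇒ r2c2=1.
Step 12. [r5c5∈{1,7}] across col 5, 1 lands solely at r5c5, so r5c5=1.
Step 13. [r5c4∈{2,7}] 7 has one home in box 5: r5c4. So r5c4=7.
Step 14. [r1c2∈{2}] nothing but 2 survives at r1c2 ⇒ r1c2=2.
Step 15. [r2c3∈{8}] r2c3 has the single candidate 8 ⇒ r2c3=8.
Step 16. [r1c9∈{3}] r1c9 has the single candidate 3. So r1c9=3.
Step 17. [r9c9∈{9}] r9c9 is down to just 9 ⇒ r9c9=9.
Step 18. [r6c1∈{1}] r6c1 is down to just 1, so r6c1=1.
Step 19. [r7c8∈{8}] only 8 remains possible at r7c8 ⇒ r7c8=8.
Step 20. [r6c3∈{9}] r6c3 has the single candidate 9. So r6c3=9.
Step 21. [r9c2∈{8}] r9c2 is down to just 8, so r9c2=8.
Step 22. [r7c7∈{7}] nothing but 7 survives at r7c7, so r7c7=7.
Step 23. [r9c4∈{5}] nothing but 5 survives at r9c4 ⇒ r9c4=5.
Step 24. [r5c6∈{2}] only 2 remains possible at r5c6. So r5c6=2.
Step 25. [r3c4∈{6}] r3c4 is down to just 6, so r3c4=6.
Step 26. [r4c3∈{7}] nothing but 7 survives at r4c3, so r4c3=7.
Step 27. [r2c4∈{2}] r2c4 is down to just 2, so r2c4=2.
Step 28. [r4c1∈{2}] r4c1 has the single candidate 2. So r4c1=2.
Step 29. [r5c3∈{5}] only 5 remains possible at r5c3 ⇒ r5c3=5.
Step 30. [r3c1∈{4}] r3c1 has the single candidate 4, so r3c1=4.
Step 31. [r3c5∈{7}] r3c5's peers cover all but 7 ⇒ r3c5=7.
Step 32. [r7c9∈{2}] only 2 remains possible at r7c9, so r7c9=2.
Step 33. [r5c7∈{3}] nothing but 3 survives at r5c7. So r5c7=3.
Step 34. [r1c6∈{1}] r1c6 has the single candidate 1. So r1c6=1.
Step 35. [r7c5∈{3}] r7c5 is down to just 3. So r7c5=3.
Step 36. [r6c2∈{6}] r6c2 is down to just 6 ⇒ r6c2=6.
Step 37. [r4c2∈{3}] r4c2 has the single candidate 3. So r4c2=3.

Answer: 7 2 6 9 8 1 5 4 3 / 5 1 8 2 4 3 9 6 7 / 4 9 3 6 7 5 8 2 1 / 2 3 7 4 6 9 1 5 8 / 8 4 5 7 1 2 3 9 6 / 1 6 9 3 5 8 2 7 4 / 9 5 4 1 3 6 7 8 2 / 3 7 2 8 9 4 6 1 5 / 6 8 1 5 2 7 4 3 9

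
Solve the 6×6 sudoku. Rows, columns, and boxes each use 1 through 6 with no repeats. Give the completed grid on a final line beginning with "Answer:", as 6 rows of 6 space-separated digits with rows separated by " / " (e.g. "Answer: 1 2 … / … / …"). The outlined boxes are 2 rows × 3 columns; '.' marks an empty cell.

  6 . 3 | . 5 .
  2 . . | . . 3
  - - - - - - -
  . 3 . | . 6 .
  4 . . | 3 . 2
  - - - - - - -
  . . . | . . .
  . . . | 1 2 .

Step 1. [r5c2∈{1,2,4,5,6}] r5c2 is the only open cell in col 2 admitting 2, so r5c2=2.
Step 2. [r4c5∈{1}] nothing but 1 survives at r4c5, so r4c5=1.
Step 3. [r2c5∈{4}] r2c5's peers cover all but 4, so r2c5=4.
Step 4. [r3c3∈{1,2,5}] r3c3 is the only open cell in row 3 admitting 2, so r3c3=2.
Step 5. [r3c1∈{1,5}] in row 3, 1 fits only at r3c1. So r3c1=1.
Step 6. [r5c3∈{1,4,5,6}] across row 5, 1 lands solely at r5c3. So r5c3=1.
Step 7. [r6c3∈{4,5,6}] col 3 places 4 nowhere but r6c3. So r6c3=4.
Step 8. [r6c2∈{5,6}] in box 5, 6 fits only at r6c2 ⇒ r6c2=6.
Step 9. [r6c6∈{5}] nothing but 5 survives at r6c6. So r6c6=5.
Step 10. [r2c3∈{5}] r2c3's peers cover all but 5, so r2c3=5.
Step 11. [r3c6∈{4}] nothing but 4 survives at r3c6, so r3c6=4.
Step 12. [r6c1∈{3}] nothing but 3 survives at r6c1, so r6c1=3.
Step 13. [r5c6∈{6}] r5c6 has the single candidate 6, so r5c6=6.
Step 14. [r2c2∈{1}] only 1 remains possible at r2c2, so r2c2=1.
Step 15. [r5c5∈{3}] r5c5's peers cover all but 3 ⇒ r5c5=3.
Step 16. [r3c4∈{5}] only 5 remains possible at r3c4. So r3c4=5.
Step 17. [r2c4∈{6}] r2c4 has the single candidate 6. So r2c4=6.
Step 18. [r1c6∈{1}] r1c6 has the single candidate 1. So r1c6=1.
Step 19. [r5c4∈{4}] r5c4 has the single candidate 4 ⇒ r5c4=4.
Step 20. [r1c4∈{2}] nothing but 2 survives at r1c4, so r1c4=2.
Step 21. [r5c1∈{5}] r5c1 is down to just 5, so r5c1=5.
Step 22. [r4c3∈{6}] nothing but 6 survives at r4c3, so r4c3=6.
Step 23. [r4c2∈{5}] only 5 remains possible at r4c2. So r4c2=5.
Step 24. [r1c2∈{4}] r1c2's peers cover all but 4. So r1c2=4.

Answer: 6 4 3 2 5 1 / 2 1 5 6 4 3 / 1 3 2 5 6 4 / 4 5 6 3 1 2 / 5 2 1 4 3 6 / 3 6 4 1 2 5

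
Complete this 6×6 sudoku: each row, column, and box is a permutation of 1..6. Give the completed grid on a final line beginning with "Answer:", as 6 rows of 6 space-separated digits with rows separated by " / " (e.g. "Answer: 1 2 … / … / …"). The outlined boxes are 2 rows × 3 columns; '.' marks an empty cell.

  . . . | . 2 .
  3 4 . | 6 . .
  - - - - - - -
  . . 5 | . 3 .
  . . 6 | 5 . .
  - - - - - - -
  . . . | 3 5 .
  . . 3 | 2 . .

Step 1. [r1c3∈{1}] r1c3 has the single candidate 1 ⇒ r1c3=1.
Step 2. [r3c4∈{1,4}] in col 4, 1 fits only at r3c4, so r3c4=1.
Step 3. [r6c5∈{1,4,6}] in col 5, 6 fits only at r6c5. So r6c5=6.
Step 4. [r3c2∈{2}] nothing but 2 survives at r3c2. So r3c2=2.
Step 5. [r3c1∈{4}] r3c1's peers cover all but 4, so r3c1=4.
Step 6. [r6c6∈{1,4}] across row 6, 4 lands solely at r6c6 ⇒ r6c6=4.
Step 7. [r4c1∈{1}] r4c1 is down to just 1, so r4c1=1.
Step 8. [r5c6∈{1}] r5c6 has the single candidate 1, so r5c6=1.
Step 9. [r6c1∈{5}] only 5 remains possible at r6c1, so r6c1=5.
Step 10. [r5c2∈{6}] r5c2's peers cover all but 6 ⇒ r5c2=6.
Step 11. [r1c2∈{5}] only 5 remains possible at r1c2, so r1c2=5.
Step 12. [r5c1∈{2}] only 2 remains possible at r5c1, so r5c1=2.
Step 13. [r4c6∈{2}] nothing but 2 survives at r4c6 ⇒ r4c6=2.
Step 14. [r1c1∈{6}] only 6 remains possible at r1c1. So r1c1=6.
Step 15. [r5c3∈{4}] r5c3 has the single candidate 4. So r5c3=4.
Step 16. [r4c5∈{4}] nothing but 4 survives at r4c5. So r4c5=4.
Step 17. [r2c5∈{1}] nothing but 1 survives at r2c5, so r2c5=1.
Step 18. [r6c2∈{1}] nothing but 1 survives at r6c2. So r6c2=1.
Step 19. [r2c3∈{2}] r2c3 is down to just 2, so r2c3=2.
Step 20. [r4c2∈{3}] r4c2 has the single candidate 3 ⇒ r4c2=3.
Step 21. [r1c6∈{3}] r1c6's peers cover all but 3, so r1c6=3.
Step 22. [r3c6∈{6}] only 6 remains possible at r3c6, so r3c6=6.
Step 23. [r2c6∈{5}] r2c6 is down to just 5. So r2c6=5.
Step 24. [r1c4∈{4}] r1c4 has the single candidate 4. So r1c4=4.

Answer: 6 5 1 4 2 3 / 3 4 2 6 1 5 / 4 2 5 1 3 6 / 1 3 6 5 4 2 / 2 6 4 3 5 1 / 5 1 3 2 6 4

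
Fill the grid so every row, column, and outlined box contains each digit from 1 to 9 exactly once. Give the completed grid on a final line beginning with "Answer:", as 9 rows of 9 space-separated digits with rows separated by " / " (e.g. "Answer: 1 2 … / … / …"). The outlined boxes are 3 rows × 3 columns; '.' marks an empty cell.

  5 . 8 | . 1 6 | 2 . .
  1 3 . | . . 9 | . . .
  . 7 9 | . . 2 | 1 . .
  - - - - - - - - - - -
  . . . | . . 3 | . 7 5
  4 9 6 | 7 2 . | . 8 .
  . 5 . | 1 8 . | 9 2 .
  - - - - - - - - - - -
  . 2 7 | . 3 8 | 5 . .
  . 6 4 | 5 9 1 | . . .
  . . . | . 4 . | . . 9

Step 1. [r8c8∈{3}] r8c8 is down to just 3 ⇒ r8c8=3.
Step 2. [r6c9∈{3,4,6}] row 6 places 6 nowhere but r6c9. So r6c9=6.
Step 3. [r8c1∈{8}] r8c1 is down to just 8 ⇒ r8c1=8.
Step 4. [r1c9∈{3,4,7}] r1c9 is the only open cell in row 1 admitting 7, so r1c9=7.
Step 5. [r3c9∈{3,4,8}] 3 has one home in box 3: r3c9. So r3c9=3.
Step 6. [r7c4∈{6}] r7c4's peers cover all but 6. So r7c4=6.
Step 7. [r9c2∈{1}] only 1 remains possible at r9c2. So r9c2=1.
Step 8. [r9c8∈{6}] nothing but 6 survives at r9c8. So r9c8=6.
Step 9. [r2c9∈{4,8}] across col 9, 8 lands solely at r2c9 ⇒ r2c9=8.
Step 10. [r2c4∈{4}] only 4 remains possible at r2c4. So r2c4=4.
Step 11. [r3c8∈{4,5}] r3c8 is the only open cell in row 3 admitting 4 ⇒ r3c8=4.
Step 12. [r9c1∈{3}] nothing but 3 survives at r9c1. So r9c1=3.
Step 13. [r8c7∈{7}] r8c7's peers cover all but 7 ⇒ r8c7=7.
Step 14. [r5c9∈{1}] nothing but 1 survives at r5c9. So r5c9=1.
Step 15. [r4c3∈{1,2}] r4c3 is the only open cell in row 4 admitting 1. So r4c3=1.
Step 16. [r2c8∈{5}] r2c8 is down to just 5 ⇒ r2c8=5.
Step 17. [r9c3∈{5}] only 5 remains possible at r9c3 ⇒ r9c3=5.
Step 18. [r7c9∈{4}] only 4 remains possible at r7c9, so r7c9=4.
Step 19. [r4c2∈{8}] nothing but 8 survives at r4c2. So r4c2=8.
Step 20. [r9c6∈{7}] r9c6's peers cover all but 7, so r9c6=7.
Step 21. [r5c7∈{3}] only 3 remains possible at r5c7, so r5c7=3.
Step 22. [r7c8∈{1}] nothing but 1 survives at r7c8. So r7c8=1.
Step 23. [r4c1∈{2}] r4c1 is down to just 2, so r4c1=2.
Step 24. [r9c4∈{2}] only 2 remains possible at r9c4, so r9c4=2.
Step 25. [r3c4∈{8}] r3c4 has the single candidate 8. So r3c4=8.
Step 26. [r8c9∈{2}] r8c9 is down to just 2, so r8c9=2.
Step 27. [r4c4∈{9}] r4c4 has the single candidate 9, so r4c4=9.
Step 28. [r4c7∈{4}] r4c7's peers cover all but 4, so r4c7=4.
Step 29. [r3c1∈{6}] r3c1 is down to just 6. So r3c1=6.
Step 30. [r6c1∈{7}] r6c1 is down to just 7 ⇒ r6c1=7.
Step 31. [r1c8∈{9}] only 9 remains possible at r1c8, so r1c8=9.
Step 32. [r3c5∈{5}] r3c5 has the single candidate 5, so r3c5=5.
Step 33. [r2c5∈{7}] r2c5 has the single candidate 7. So r2c5=7.
Step 34. [r4c5∈{6}] r4c5 has the single candidate 6 ⇒ r4c5=6.
Step 35. [r2c3∈{2}] only 2 remains possible at r2c3, so r2c3=2.
Step 36. [r7c1∈{9}] only 9 remains possible at r7c1. So r7c1=9.
Step 37. [r1c4∈{3}] r1c4 is down to just 3. So r1c4=3.
Step 38. [r9c7∈{8}] only 8 remains possible at r9c7. So r9c7=8.
Step 39. [r5c6∈{5}] r5c6 is down to just 5 ⇒ r5c6=5.
Step 40. [r1c2∈{4}] r1c2's peers cover all but 4. So r1c2=4.
Step 41. [r2c7∈{6}] only 6 remains possible at r2c7 ⇒ r2c7=6.
Step 42. [r6c3∈{3}] only 3 remains possible at r6c3, so r6c3=3.
Step 43. [r6c6∈{4}] r6c6 has the single candidate 4, so r6c6=4.

Answer: 5 4 8 3 1 6 2 9 7 / 1 3 2 4 7 9 6 5 8 / 6 7 9 8 5 2 1 4 3 / 2 8 1 9 6 3 4 7 5 / 4 9 6 7 2 5 3 8 1 / 7 5 3 1 8 4 9 2 6 / 9 2 7 6 3 8 5 1 4 / 8 6 4 5 9 1 7 3 2 / 3 1 5 2 4 7 8 6 9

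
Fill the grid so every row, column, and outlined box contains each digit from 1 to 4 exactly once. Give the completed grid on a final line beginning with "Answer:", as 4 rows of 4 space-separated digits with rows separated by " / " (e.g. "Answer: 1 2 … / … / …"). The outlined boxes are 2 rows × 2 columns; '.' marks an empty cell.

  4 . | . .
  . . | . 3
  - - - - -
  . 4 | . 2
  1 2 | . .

Step 1. [r1c4∈{1}] only 1 remains possible at r1c4, so r1c4=1.
Step 2. [r4c3∈{3,4}] row 4 places 3 nowhere but r4c3. So r4c3=3.
Step 3. [r2c1∈{2}] r2c1 is down to just 2, so r2c1=2.
Step 4. [r2c2∈{1}] only 1 remains possible at r2c2. So r2c2=1.
Step 5. [r3c3∈{1}] only 1 remains possible at r3c3 ⇒ r3c3=1.
Step 6. [r4c4∈{4}] only 4 remains possible at r4c4. So r4c4=4.
Step 7. [r3c1∈{3}] r3c1 has the single candidate 3 ⇒ r3c1=3.
Step 8. [r1c3∈{2}] r1c3's peers cover all but 2. So r1c3=2.
Step 9. [r1c2∈{3}] only 3 remains possible at r1c2. So r1c2=3.
Step 10. [r2c3∈{4}] r2c3 is down to just 4 ⇒ r2c3=4.

Answer: 4 3 2 1 / 2 1 4 3 / 3 4 1 2 / 1 2 3 4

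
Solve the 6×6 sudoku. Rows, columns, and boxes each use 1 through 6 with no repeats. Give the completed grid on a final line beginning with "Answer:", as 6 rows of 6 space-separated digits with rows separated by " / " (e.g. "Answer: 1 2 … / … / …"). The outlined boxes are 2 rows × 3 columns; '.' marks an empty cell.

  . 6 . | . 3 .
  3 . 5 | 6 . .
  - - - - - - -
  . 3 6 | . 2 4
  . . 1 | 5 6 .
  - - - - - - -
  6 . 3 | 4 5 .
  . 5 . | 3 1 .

Step 1. [r1c1∈{1,2,4}] col 1 places 1 nowhere but r1c1. So r1c1=1.
Step 2. [r5c6∈{2}] r5c6 is down to just 2, so r5c6=2.
Step 3. [r2c2∈{2,4}] in row 2, 2 fits only at r2c2 ⇒ r2c2=2.
Step 4. [r4c1∈{2,4}] in row 4, 2 fits only at r4c1 ⇒ r4c1=2.
Step 5. [r6c1∈{4}] r6c1 is down to just 4. So r6c1=4.
Step 6. [r1c6∈{5}] r1c6's peers cover all but 5. So r1c6=5.
Step 7. [r3c4∈{1}] r3c4 is down to just 1 ⇒ r3c4=1.
Step 8. [r2c5∈{4}] r2c5's peers cover all but 4 ⇒ r2c5=4.
Step 9. [r5c2∈{1}] r5c2 has the single candidate 1. So r5c2=1.
Step 10. [r1c4∈{2}] r1c4 is down to just 2 ⇒ r1c4=2.
Step 11. [r1c3∈{4}] r1c3's peers cover all but 4. So r1c3=4.
Step 12. [r6c6∈{6}] only 6 remains possible at r6c6. So r6c6=6.
Step 13. [r3c1∈{5}] only 5 remains possible at r3c1. So r3c1=5.
Step 14. [r2c6∈{1}] r2c6 is down to just 1 ⇒ r2c6=1.
Step 15. [r4c6∈{3}] r4c6's peers cover all but 3. So r4c6=3.
Step 16. [r4c2∈{4}] r4c2 has the single candidate 4. So r4c2=4.
Step 17. [r6c3∈{2}] only 2 remains possible at r6c3 ⇒ r6c3=2.

Answer: 1 6 4 2 3 5 / 3 2 5 6 4 1 / 5 3 6 1 2 4 / 2 4 1 5 6 3 / 6 1 3 4 5 2 / 4 5 2 3 1 6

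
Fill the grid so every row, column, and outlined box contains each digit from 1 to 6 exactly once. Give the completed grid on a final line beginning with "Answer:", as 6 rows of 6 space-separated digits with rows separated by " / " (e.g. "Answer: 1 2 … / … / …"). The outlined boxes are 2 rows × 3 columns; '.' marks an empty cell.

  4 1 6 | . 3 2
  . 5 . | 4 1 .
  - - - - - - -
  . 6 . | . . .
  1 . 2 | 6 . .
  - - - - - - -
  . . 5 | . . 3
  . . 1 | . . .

Step 1. [r3c4∈{1,2,3,5}] 3 has one home in col 4: r3c4, so r3c4=3.
Step 2. [r3c5∈{2,4,5}] 2 has one home in row 3: r3c5, so r3c5=2.
Step 3. [r2c1∈{2,3}] row 2 places 2 nowhere but r2c1. So r2c1=2.
Step 4. [r5c1∈{6}] r5c1's peers cover all but 6 ⇒ r5c1=6.
Step 5. [r5c5∈{4}] nothing but 4 survives at r5c5 ⇒ r5c5=4.
Step 6. [r6c2∈{2,3,4}] r6c2 is the only open cell in row 6 admitting 4. So r6c2=4.
Step 7. [r4c5∈{5}] nothing but 5 survives at r4c5. So r4c5=5.
Step 8. [r6c6∈{5,6}] 5 has one home in col 6: r6c6, so r6c6=5.
Step 9. [r4c6∈{4}] r4c6 is down to just 4 ⇒ r4c6=4.
Step 10. [r5c4∈{1,2}] across row 5, 1 lands solely at r5c4 ⇒ r5c4=1.
Step 11. [r4c2∈{3}] r4c2 is down to just 3, so r4c2=3.
Step 12. [r3c1∈{5}] r3c1 has the single candidate 5. So r3c1=5.
Step 13. [r6c5∈{6}] r6c5's peers cover all but 6 ⇒ r6c5=6.
Step 14. [r2c6∈{6}] only 6 remains possible at r2c6 ⇒ r2c6=6.
Step 15. [r6c4∈{2}] r6c4's peers cover all but 2. So r6c4=2.
Step 16. [r2c3∈{3}] r2c3 has the single candidate 3 ⇒ r2c3=3.
Step 17. [r1c4∈{5}] r1c4's peers cover all but 5. So r1c4=5.
Step 18. [r5c2∈{2}] only 2 remains possible at r5c2, so r5c2=2.
Step 19. [r3c3∈{4}] nothing but 4 survives at r3c3. So r3c3=4.
Step 20. [r6c1∈{3}] r6c1 is down to just 3, so r6c1=3.
Step 21. [r3c6∈{1}] nothing but 1 survives at r3c6, so r3c6=1.

Answer: 4 1 6 5 3 2 / 2 5 3 4 1 6 / 5 6 4 3 2 1 / 1 3 2 6 5 4 / 6 2 5 1 4 3 / 3 4 1 2 6 5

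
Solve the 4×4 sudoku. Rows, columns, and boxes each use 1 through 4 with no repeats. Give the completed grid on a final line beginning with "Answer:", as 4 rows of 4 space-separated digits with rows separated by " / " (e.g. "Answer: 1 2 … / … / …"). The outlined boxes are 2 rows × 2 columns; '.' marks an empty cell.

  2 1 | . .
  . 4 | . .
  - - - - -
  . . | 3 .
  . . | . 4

Step 1. [r2c1∈{3}] r2c1 has the single candidate 3, so r2c1=3.
Step 2. [r4c1∈{1}] r4c1's peers cover all but 1. So r4c1=1.
Step 3. [r4c3∈{2}] r4c3's peers cover all but 2 ⇒ r4c3=2.
Step 4. [r3c4∈{1}] nothing but 1 survives at r3c4. So r3c4=1.
Step 5. [r2c4∈{2}] nothing but 2 survives at r2c4. So r2c4=2.
Step 6. [r3c1∈{4}] r3c1's peers cover all but 4, so r3c1=4.
Step 7. [r4c2∈{3}] only 3 remains possible at r4c2, so r4c2=3.
Step 8. [r1c3∈{4}] r1c3 is down to just 4. So r1c3=4.
Step 9. [r3c2∈{2}] nothing but 2 survives at r3c2. So r3c2=2.
Step 10. [r1c4∈{3}] r1c4's peers cover all but 3. So r1c4=3.
Step 11. [r2c3∈{1}] nothing but 1 survives at r2c3. So r2c3=1.

Answer: 2 1 4 3 / 3 4 1 2 / 4 2 3 1 / 1 3 2 4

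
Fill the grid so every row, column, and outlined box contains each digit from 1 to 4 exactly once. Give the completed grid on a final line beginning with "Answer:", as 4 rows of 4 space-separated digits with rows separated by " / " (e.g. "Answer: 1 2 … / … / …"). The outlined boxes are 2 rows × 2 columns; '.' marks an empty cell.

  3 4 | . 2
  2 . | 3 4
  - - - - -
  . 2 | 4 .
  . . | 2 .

Step 1. [r3c1∈{1}] r3c1 is down to just 1 ⇒ r3c1=1.
Step 2. [r4c2∈{3}] r4c2 is down to just 3. So r4c2=3.
Step 3. [r4c4∈{1}] nothing but 1 survives at r4c4, so r4c4=1.
Step 4. [r4c1∈{4}] r4c1 has the single candidate 4, so r4c1=4.
Step 5. [r1c3∈{1}] r1c3's peers cover all but 1 ⇒ r1c3=1.
Step 6. [r2c2∈{1}] only 1 remains possible at r2c2, so r2c2=1.
Step 7. [r3c4∈{3}] r3c4 has the single candidate 3, so r3c4=3.

Answer: 3 4 1 2 / 2 1 3 4 / 1 2 4 3 / 4 3 2 1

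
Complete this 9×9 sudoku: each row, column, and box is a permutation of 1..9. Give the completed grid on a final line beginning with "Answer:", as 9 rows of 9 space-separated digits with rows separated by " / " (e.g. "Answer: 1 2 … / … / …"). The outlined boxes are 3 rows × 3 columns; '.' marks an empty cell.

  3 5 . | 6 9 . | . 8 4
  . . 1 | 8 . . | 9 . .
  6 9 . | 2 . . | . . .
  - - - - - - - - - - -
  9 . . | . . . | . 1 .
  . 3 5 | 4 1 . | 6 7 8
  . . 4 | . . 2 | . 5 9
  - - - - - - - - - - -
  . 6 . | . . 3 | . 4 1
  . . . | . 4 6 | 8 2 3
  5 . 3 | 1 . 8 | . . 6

Step 1. [r9c7∈{7}] r9c7's peers cover all but 7, so r9c7=7.
Step 2. [r8c4∈{5,7,9}] across row 8, 5 lands solely at r8c4. So r8c4=5.
Step 3. [r3c6∈{1,4,5,7}] r3c6 is the only open cell in row 3 admitting 4. So r3c6=4.
Step 4. [r4c3∈{2,6,7,8}] 6 has one home in col 3: r4c3, so r4c3=6.
Step 5. [r6c7∈{3}] only 3 remains possible at r6c7 ⇒ r6c7=3.
Step 6. [r6c4∈{7}] r6c4's peers cover all but 7 ⇒ r6c4=7.
Step 7. [r7c5∈{2,7}] box 8 places 7 nowhere but r7c5, so r7c5=7.
Step 8. [r4c2∈{2,7,8}] row 4 places 7 nowhere but r4c2. So r4c2=7.
Step 9. [r6c2∈{1,8}] across col 2, 8 lands solely at r6c2. So r6c2=8.
Step 10. [r2c1∈{2,4,7}] across col 1, 4 lands solely at r2c1 ⇒ r2c1=4.
Step 11. [r2c2∈{2}] nothing but 2 survives at r2c2. So r2c2=2.
Step 12. [r7c3∈{2,8,9}] across col 3, 2 lands solely at r7c3 ⇒ r7c3=2.
Step 13. [r1c3∈{7}] only 7 remains possible at r1c3, so r1c3=7.
Step 14. [r4c5∈{3,5,8}] 8 has one home in row 4: r4c5 ⇒ r4c5=8.
Step 15. [r1c7∈{1,2}] r1c7 is the only open cell in row 1 admitting 2 ⇒ r1c7=2.
Step 16. [r3c9∈{5,7}] 7 has one home in row 3: r3c9. So r3c9=7.
Step 17. [r2c9∈{5}] r2c9's peers cover all but 5 ⇒ r2c9=5.
Step 18. [r3c8∈{3}] nothing but 3 survives at r3c8. So r3c8=3.
Step 19. [r6c1∈{1}] r6c1 is down to just 1 ⇒ r6c1=1.
Step 20. [r2c5∈{3}] r2c5 has the single candidate 3. So r2c5=3.
Step 21. [r8c2∈{1}] r8c2 has the single candidate 1 ⇒ r8c2=1.
Step 22. [r5c6∈{9}] nothing but 9 survives at r5c6 ⇒ r5c6=9.
Step 23. [r1c6∈{1}] r1c6 is down to just 1, so r1c6=1.
Step 24. [r4c7∈{4}] r4c7's peers cover all but 4 ⇒ r4c7=4.
Step 25. [r7c1∈{8}] only 8 remains possible at r7c1, so r7c1=8.
Step 26. [r4c4∈{3}] r4c4's peers cover all but 3, so r4c4=3.
Step 27. [r2c6∈{7}] r2c6 has the single candidate 7, so r2c6=7.
Step 28. [r4c9∈{2}] r4c9 has the single candidate 2 ⇒ r4c9=2.
Step 29. [r5c1∈{2}] r5c1 has the single candidate 2, so r5c1=2.
Step 30. [r9c5∈{2}] r9c5's peers cover all but 2, so r9c5=2.
Step 31. [r7c4∈{9}] r7c4 is down to just 9, so r7c4=9.
Step 32. [r3c3∈{8}] r3c3's peers cover all but 8, so r3c3=8.
Step 33. [r3c5∈{5}] only 5 remains possible at r3c5. So r3c5=5.
Step 34. [r7c7∈{5}] r7c7 has the single candidate 5. So r7c7=5.
Step 35. [r9c2∈{4}] only 4 remains possible at r9c2, so r9c2=4.
Step 36. [r8c1∈{7}] r8c1 has the single candidate 7 ⇒ r8c1=7.
Step 37. [r4c6∈{5}] r4c6 is down to just 5, so r4c6=5.
Step 38. [r8c3∈{9}] r8c3's peers cover all but 9. So r8c3=9.
Step 39. [r2c8∈{6}] nothing but 6 survives at r2c8. So r2c8=6.
Step 40. [r6c5∈{6}] r6c5's peers cover all but 6 ⇒ r6c5=6.
Step 41. [r9c8∈{9}] r9c8 has the single candidate 9. So r9c8=9.
Step 42. [r3c7∈{1}] r3c7 has the single candidate 1. So r3c7=1.

Answer: 3 5 7 6 9 1 2 8 4 / 4 2 1 8 3 7 9 6 5 / 6 9 8 2 5 4 1 3 7 / 9 7 6 3 8 5 4 1 2 / 2 3 5 4 1 9 6 7 8 / 1 8 4 7 6 2 3 5 9 / 8 6 2 9 7 3 5 4 1 / 7 1 9 5 4 6 8 2 3 / 5 4 3 1 2 8 7 9 6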